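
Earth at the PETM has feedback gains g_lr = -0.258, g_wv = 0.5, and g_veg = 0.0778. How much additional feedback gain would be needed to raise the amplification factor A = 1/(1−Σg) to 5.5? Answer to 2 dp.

Current total gain = 0.3198.
Target gain for A = 5.5: g* = 1 − 1/5.5 = 0.8182.
Additional gain needed = 0.8182 − 0.3198 = 0.50.

0.50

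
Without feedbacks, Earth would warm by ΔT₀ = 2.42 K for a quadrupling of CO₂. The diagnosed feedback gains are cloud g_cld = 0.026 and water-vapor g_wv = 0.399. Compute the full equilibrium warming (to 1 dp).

Total gain g = 0.026 + 0.399 = 0.425.
Amplification A = 1/(1 − 0.425) = 1.739.
ΔT = 2.42 × 1.739 = 4.2 K.

4.2 K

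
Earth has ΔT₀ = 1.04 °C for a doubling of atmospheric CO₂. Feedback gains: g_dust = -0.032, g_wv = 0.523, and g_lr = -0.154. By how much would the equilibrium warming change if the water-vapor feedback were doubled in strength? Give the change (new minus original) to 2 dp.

5.86 °C

Original: g = 0.337, ΔT = 1.04/(1−0.337) = 1.5686 °C.
With doubled water-vapor: g' = 0.86, ΔT' = 1.04/(1−0.86) = 7.4286 °C.
Change = 7.4286 − 1.5686 = 5.86 °C.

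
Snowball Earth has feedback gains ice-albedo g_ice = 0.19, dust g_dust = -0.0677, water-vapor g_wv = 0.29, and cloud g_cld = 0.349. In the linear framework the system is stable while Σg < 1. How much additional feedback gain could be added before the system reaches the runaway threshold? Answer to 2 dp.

0.24

Current total gain = 0.19 − 0.0677 + 0.29 + 0.349 = 0.7613.
Margin to runaway = 1 − 0.7613 = 0.24.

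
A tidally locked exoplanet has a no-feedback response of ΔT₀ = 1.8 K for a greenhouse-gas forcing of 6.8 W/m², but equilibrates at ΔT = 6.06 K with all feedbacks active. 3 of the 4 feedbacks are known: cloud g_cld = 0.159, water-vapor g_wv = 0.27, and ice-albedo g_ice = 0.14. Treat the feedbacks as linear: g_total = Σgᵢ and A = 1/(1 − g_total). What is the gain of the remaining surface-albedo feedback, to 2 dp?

0.13

Amplification A = ΔT/ΔT₀ = 6.06/1.8 = 3.367.
Total gain g = 1 − 1/A = 1 − 1/3.367 = 0.703.
Known gains sum to 0.159 + 0.27 + 0.14 = 0.569.
g_alb = 0.703 − 0.569 = 0.13.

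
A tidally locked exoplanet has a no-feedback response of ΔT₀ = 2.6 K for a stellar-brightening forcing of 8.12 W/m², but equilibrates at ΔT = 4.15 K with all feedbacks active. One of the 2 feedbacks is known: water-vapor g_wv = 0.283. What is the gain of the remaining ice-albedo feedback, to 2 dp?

0.09

Amplification A = ΔT/ΔT₀ = 4.15/2.6 = 1.596.
Total gain g = 1 − 1/A = 1 − 1/1.596 = 0.3734.
The known gain is 0.283.
g_ice = 0.3734 − 0.283 = 0.09.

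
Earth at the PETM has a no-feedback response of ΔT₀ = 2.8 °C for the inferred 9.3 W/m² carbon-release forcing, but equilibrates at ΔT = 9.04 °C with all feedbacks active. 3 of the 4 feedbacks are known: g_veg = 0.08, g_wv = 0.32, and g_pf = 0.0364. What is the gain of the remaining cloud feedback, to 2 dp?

Amplification A = ΔT/ΔT₀ = 9.04/2.8 = 3.229.
Total gain g = 1 − 1/A = 1 − 1/3.229 = 0.6903.
Known gains sum to 0.08 + 0.32 + 0.0364 = 0.4364.
g_cld = 0.6903 − 0.4364 = 0.25.

0.25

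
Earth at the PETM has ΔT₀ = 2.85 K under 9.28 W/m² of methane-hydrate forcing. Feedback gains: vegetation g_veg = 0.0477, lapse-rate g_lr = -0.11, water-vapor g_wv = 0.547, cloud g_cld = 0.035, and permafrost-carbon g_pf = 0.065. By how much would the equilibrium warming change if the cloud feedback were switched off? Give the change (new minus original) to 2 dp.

Original: g = 0.5847, ΔT = 2.85/(1−0.5847) = 6.8625 K.
Without cloud: g' = 0.5497, ΔT' = 2.85/(1−0.5497) = 6.3291 K.
Change = 6.3291 − 6.8625 = -0.53 K.

-0.53 K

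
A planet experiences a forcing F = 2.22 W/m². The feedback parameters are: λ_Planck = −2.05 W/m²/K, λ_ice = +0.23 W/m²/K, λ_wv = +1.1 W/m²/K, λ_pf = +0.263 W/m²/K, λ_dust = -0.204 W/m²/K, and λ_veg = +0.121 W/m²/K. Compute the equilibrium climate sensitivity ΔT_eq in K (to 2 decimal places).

Net feedback parameter λ = (−2.05) + (+0.23) + (+1.1) + (+0.263) + (-0.204) + (+0.121) = -0.54 W/m²/K.
ΔT = −F/λ = −2.22/(-0.54) = 4.11 K.

4.11 K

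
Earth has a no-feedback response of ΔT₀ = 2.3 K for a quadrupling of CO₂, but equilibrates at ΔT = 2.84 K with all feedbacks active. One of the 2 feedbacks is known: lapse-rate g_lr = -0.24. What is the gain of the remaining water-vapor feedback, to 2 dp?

Amplification A = ΔT/ΔT₀ = 2.84/2.3 = 1.235.
Total gain g = 1 − 1/A = 1 − 1/1.235 = 0.1903.
The known gain is -0.24.
g_wv = 0.1903 + 0.24 = 0.43.

0.43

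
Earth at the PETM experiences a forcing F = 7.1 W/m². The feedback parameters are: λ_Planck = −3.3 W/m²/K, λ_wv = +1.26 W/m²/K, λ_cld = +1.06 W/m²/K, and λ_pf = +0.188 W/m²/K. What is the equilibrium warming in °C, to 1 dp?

9.0 °C

Net feedback parameter λ = (−3.3) + (+1.26) + (+1.06) + (+0.188) = -0.792 W/m²/K.
ΔT = −F/λ = −7.1/(-0.792) = 9.0 °C.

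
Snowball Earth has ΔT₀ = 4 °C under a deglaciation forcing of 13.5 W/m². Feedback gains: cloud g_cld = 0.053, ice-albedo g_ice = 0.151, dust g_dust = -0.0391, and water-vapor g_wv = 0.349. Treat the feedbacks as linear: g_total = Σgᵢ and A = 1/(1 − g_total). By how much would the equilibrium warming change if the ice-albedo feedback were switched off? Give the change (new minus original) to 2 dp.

-1.95 °C

Original: g = 0.5139, ΔT = 4/(1−0.5139) = 8.2288 °C.
Without ice-albedo: g' = 0.3629, ΔT' = 4/(1−0.3629) = 6.2784 °C.
Change = 6.2784 − 8.2288 = -1.95 °C.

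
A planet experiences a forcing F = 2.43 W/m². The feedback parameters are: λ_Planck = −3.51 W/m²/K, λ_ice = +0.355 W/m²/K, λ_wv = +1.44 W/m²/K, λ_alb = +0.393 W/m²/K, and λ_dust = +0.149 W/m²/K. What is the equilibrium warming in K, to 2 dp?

Net feedback parameter λ = (−3.51) + (+0.355) + (+1.44) + (+0.393) + (+0.149) = -1.173 W/m²/K.
ΔT = −F/λ = −2.43/(-1.173) = 2.07 K.

2.07 K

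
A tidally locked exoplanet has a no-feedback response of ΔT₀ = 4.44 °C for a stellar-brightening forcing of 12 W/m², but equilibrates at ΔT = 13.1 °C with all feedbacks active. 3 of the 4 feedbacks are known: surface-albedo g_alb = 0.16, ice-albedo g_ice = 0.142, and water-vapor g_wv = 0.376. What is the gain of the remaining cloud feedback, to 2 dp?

-0.02

Amplification A = ΔT/ΔT₀ = 13.1/4.44 = 2.95.
Total gain g = 1 − 1/A = 1 − 1/2.95 = 0.661.
Known gains sum to 0.16 + 0.142 + 0.376 = 0.678.
g_cld = 0.661 − 0.678 = -0.02.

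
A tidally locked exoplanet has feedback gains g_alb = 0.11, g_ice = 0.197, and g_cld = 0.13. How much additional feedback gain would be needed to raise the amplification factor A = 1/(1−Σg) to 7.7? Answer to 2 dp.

0.43

Current total gain = 0.437.
Target gain for A = 7.7: g* = 1 − 1/7.7 = 0.8701.
Additional gain needed = 0.8701 − 0.437 = 0.43.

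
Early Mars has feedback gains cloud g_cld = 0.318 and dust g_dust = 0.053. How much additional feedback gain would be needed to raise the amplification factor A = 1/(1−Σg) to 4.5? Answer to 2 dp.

Current total gain = 0.371.
Target gain for A = 4.5: g* = 1 − 1/4.5 = 0.7778.
Additional gain needed = 0.7778 − 0.371 = 0.41.

0.41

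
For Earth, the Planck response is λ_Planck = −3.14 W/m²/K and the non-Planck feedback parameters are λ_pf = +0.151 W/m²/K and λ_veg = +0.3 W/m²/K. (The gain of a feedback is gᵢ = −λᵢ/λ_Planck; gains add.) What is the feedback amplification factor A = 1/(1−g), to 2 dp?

Convert to gains: g_pf = 0.151/3.14 = 0.04809; g_veg = 0.3/3.14 = 0.09554.
Total gain g = 0.14363.
A = 1/(1 − 0.14363) = 1.17.

1.17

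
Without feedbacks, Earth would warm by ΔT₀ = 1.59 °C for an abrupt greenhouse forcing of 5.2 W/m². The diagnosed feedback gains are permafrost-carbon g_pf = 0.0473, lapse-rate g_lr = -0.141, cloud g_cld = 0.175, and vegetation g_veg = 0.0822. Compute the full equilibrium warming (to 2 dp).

1.90 °C

Total gain g = 0.0473 − 0.141 + 0.175 + 0.0822 = 0.1635.
Amplification A = 1/(1 − 0.1635) = 1.195.
ΔT = 1.59 × 1.195 = 1.90 °C.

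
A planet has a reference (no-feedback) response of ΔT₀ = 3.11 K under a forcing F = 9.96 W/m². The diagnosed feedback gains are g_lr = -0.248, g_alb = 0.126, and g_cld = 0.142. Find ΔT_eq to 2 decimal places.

Total gain g = -0.248 + 0.126 + 0.142 = 0.02.
Amplification A = 1/(1 − 0.02) = 1.02.
ΔT = 3.11 × 1.02 = 3.17 K.

3.17 K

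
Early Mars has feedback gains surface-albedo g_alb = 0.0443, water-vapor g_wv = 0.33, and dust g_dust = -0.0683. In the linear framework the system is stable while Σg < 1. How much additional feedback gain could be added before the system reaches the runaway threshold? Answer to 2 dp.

Current total gain = 0.0443 + 0.33 − 0.0683 = 0.306.
Margin to runaway = 1 − 0.306 = 0.69.

0.69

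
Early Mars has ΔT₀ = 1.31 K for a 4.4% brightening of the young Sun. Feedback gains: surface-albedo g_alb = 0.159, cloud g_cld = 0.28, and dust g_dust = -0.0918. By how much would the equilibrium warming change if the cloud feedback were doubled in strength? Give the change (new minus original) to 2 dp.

1.51 K

Original: g = 0.3472, ΔT = 1.31/(1−0.3472) = 2.0067 K.
With doubled cloud: g' = 0.6272, ΔT' = 1.31/(1−0.6272) = 3.5139 K.
Change = 3.5139 − 2.0067 = 1.51 K.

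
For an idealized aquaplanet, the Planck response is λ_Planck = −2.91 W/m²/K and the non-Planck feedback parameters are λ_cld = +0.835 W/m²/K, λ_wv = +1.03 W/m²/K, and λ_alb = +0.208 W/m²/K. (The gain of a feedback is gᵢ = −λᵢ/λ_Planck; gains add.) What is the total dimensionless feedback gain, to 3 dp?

0.712

Convert to gains: g_cld = 0.835/2.91 = 0.2869; g_wv = 1.03/2.91 = 0.354; g_alb = 0.208/2.91 = 0.07148.
Total gain g = 0.71238.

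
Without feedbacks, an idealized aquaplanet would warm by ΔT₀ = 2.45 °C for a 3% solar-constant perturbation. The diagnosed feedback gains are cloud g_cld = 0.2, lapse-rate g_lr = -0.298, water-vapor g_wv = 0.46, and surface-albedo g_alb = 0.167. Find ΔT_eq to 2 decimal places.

Total gain g = 0.2 − 0.298 + 0.46 + 0.167 = 0.529.
Amplification A = 1/(1 − 0.529) = 2.123.
ΔT = 2.45 × 2.123 = 5.20 °C.

5.20 °C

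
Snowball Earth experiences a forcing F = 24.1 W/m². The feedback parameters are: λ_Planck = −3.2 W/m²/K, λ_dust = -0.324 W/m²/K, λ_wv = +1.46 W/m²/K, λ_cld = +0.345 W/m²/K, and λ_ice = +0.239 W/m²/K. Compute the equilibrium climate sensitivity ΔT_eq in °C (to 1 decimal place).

Net feedback parameter λ = (−3.2) + (-0.324) + (+1.46) + (+0.345) + (+0.239) = -1.48 W/m²/K.
ΔT = −F/λ = −24.1/(-1.48) = 16.3 °C.

16.3 °C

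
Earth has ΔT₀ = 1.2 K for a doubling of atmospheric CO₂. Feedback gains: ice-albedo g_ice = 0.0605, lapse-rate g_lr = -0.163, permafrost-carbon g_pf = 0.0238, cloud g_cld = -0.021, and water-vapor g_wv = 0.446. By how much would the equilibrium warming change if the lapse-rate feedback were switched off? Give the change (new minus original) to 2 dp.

Original: g = 0.3463, ΔT = 1.2/(1−0.3463) = 1.8357 K.
Without lapse-rate: g' = 0.5093, ΔT' = 1.2/(1−0.5093) = 2.4455 K.
Change = 2.4455 − 1.8357 = 0.61 K.

0.61 K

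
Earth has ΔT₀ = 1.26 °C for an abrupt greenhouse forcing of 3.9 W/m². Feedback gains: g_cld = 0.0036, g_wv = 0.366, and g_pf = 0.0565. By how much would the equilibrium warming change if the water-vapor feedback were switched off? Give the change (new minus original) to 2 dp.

-0.85 °C

Original: g = 0.4261, ΔT = 1.26/(1−0.4261) = 2.1955 °C.
Without water-vapor: g' = 0.0601, ΔT' = 1.26/(1−0.0601) = 1.3406 °C.
Change = 1.3406 − 2.1955 = -0.85 °C.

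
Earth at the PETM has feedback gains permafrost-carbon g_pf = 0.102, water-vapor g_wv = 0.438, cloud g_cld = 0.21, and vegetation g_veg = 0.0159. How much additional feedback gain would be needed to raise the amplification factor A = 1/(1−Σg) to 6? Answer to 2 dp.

0.07

Current total gain = 0.7659.
Target gain for A = 6: g* = 1 − 1/6 = 0.8333.
Additional gain needed = 0.8333 − 0.7659 = 0.07.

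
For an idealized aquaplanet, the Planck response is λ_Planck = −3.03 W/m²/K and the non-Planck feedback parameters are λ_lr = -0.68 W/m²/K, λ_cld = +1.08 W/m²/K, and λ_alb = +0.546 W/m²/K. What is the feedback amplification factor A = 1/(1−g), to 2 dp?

1.45

Convert to gains: g_lr = -0.68/3.03 = -0.2244; g_cld = 1.08/3.03 = 0.3564; g_alb = 0.546/3.03 = 0.1802.
Total gain g = 0.3122.
A = 1/(1 − 0.3122) = 1.45.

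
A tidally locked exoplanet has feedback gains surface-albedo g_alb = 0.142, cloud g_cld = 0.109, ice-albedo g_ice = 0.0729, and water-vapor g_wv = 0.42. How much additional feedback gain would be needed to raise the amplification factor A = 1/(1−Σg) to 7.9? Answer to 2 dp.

0.13

Current total gain = 0.7439.
Target gain for A = 7.9: g* = 1 − 1/7.9 = 0.8734.
Additional gain needed = 0.8734 − 0.7439 = 0.13.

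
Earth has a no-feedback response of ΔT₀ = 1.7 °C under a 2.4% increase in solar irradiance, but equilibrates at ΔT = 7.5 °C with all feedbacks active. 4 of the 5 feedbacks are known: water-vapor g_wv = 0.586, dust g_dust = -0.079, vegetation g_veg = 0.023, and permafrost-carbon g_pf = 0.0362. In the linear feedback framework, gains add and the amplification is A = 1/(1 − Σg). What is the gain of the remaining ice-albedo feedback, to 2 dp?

Amplification A = ΔT/ΔT₀ = 7.5/1.7 = 4.412.
Total gain g = 1 − 1/A = 1 − 1/4.412 = 0.7733.
Known gains sum to 0.586 − 0.079 + 0.023 + 0.0362 = 0.5662.
g_ice = 0.7733 − 0.5662 = 0.21.

0.21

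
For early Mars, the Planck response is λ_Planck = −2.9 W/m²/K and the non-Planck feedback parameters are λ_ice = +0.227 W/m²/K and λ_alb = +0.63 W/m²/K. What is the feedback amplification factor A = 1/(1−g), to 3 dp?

Convert to gains: g_ice = 0.227/2.9 = 0.07828; g_alb = 0.63/2.9 = 0.2172.
Total gain g = 0.29548.
A = 1/(1 − 0.29548) = 1.419.

1.419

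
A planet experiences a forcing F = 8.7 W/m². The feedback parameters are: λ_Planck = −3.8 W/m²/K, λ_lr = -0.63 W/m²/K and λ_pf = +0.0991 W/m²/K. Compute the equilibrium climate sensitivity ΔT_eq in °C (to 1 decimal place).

2.0 °C

Net feedback parameter λ = (−3.8) + (-0.63) + (+0.0991) = -4.3309 W/m²/K.
ΔT = −F/λ = −8.7/(-4.3309) = 2.0 °C.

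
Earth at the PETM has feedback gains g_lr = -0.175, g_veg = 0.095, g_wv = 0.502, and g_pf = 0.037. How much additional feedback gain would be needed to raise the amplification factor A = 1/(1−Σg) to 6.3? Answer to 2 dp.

Current total gain = 0.459.
Target gain for A = 6.3: g* = 1 − 1/6.3 = 0.8413.
Additional gain needed = 0.8413 − 0.459 = 0.38.

0.38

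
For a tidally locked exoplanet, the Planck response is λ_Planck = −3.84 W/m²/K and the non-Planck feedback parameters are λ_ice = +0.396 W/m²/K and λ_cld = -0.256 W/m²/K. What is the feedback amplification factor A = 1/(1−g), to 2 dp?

1.04

Convert to gains: g_ice = 0.396/3.84 = 0.1031; g_cld = -0.256/3.84 = -0.06667.
Total gain g = 0.03643.
A = 1/(1 − 0.03643) = 1.04.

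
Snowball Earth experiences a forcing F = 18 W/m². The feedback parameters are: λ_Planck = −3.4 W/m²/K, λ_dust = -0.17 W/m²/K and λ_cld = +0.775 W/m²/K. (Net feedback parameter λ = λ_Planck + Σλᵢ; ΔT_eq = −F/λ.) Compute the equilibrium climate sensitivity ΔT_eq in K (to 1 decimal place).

Net feedback parameter λ = (−3.4) + (-0.17) + (+0.775) = -2.795 W/m²/K.
ΔT = −F/λ = −18/(-2.795) = 6.4 K.

6.4 K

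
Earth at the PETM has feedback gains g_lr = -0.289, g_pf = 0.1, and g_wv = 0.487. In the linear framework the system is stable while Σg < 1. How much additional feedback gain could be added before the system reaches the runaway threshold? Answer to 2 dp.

0.70

Current total gain = -0.289 + 0.1 + 0.487 = 0.298.
Margin to runaway = 1 − 0.298 = 0.70.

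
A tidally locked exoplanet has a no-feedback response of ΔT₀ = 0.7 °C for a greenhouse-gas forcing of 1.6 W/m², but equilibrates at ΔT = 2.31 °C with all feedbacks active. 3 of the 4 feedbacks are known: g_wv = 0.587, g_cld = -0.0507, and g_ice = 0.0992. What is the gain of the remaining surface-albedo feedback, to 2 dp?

Amplification A = ΔT/ΔT₀ = 2.31/0.7 = 3.3.
Total gain g = 1 − 1/A = 1 − 1/3.3 = 0.697.
Known gains sum to 0.587 − 0.0507 + 0.0992 = 0.6355.
g_alb = 0.697 − 0.6355 = 0.06.

0.06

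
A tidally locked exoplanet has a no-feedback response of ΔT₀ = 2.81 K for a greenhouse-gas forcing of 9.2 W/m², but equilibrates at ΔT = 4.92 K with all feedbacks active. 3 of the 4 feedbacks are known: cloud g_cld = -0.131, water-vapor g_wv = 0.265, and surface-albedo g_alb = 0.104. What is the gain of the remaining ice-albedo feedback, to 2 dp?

Amplification A = ΔT/ΔT₀ = 4.92/2.81 = 1.751.
Total gain g = 1 − 1/A = 1 − 1/1.751 = 0.4289.
Known gains sum to -0.131 + 0.265 + 0.104 = 0.238.
g_ice = 0.4289 − 0.238 = 0.19.

0.19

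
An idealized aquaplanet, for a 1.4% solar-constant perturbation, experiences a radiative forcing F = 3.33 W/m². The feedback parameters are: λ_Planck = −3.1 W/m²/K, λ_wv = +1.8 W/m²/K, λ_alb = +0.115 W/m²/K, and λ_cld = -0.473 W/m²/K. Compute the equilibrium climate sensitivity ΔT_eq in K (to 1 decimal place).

2.0 K

Net feedback parameter λ = (−3.1) + (+1.8) + (+0.115) + (-0.473) = -1.658 W/m²/K.
ΔT = −F/λ = −3.33/(-1.658) = 2.0 K.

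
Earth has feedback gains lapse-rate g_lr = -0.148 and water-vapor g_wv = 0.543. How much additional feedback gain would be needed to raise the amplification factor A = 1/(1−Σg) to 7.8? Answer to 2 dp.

Current total gain = 0.395.
Target gain for A = 7.8: g* = 1 − 1/7.8 = 0.8718.
Additional gain needed = 0.8718 − 0.395 = 0.48.

0.48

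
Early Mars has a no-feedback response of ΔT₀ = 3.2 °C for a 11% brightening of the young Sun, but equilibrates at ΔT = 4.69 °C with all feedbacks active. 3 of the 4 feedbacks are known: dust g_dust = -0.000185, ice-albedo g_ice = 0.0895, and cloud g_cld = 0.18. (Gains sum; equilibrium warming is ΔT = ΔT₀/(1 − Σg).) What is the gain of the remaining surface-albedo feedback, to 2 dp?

0.05

Amplification A = ΔT/ΔT₀ = 4.69/3.2 = 1.466.
Total gain g = 1 − 1/A = 1 − 1/1.466 = 0.3179.
Known gains sum to -0.000185 + 0.0895 + 0.18 = 0.269315.
g_alb = 0.3179 − 0.269315 = 0.05.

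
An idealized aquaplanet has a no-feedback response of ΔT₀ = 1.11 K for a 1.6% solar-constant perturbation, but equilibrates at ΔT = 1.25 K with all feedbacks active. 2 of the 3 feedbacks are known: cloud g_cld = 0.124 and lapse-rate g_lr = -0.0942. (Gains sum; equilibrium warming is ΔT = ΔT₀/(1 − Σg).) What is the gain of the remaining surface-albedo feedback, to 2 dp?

Amplification A = ΔT/ΔT₀ = 1.25/1.11 = 1.126.
Total gain g = 1 − 1/A = 1 − 1/1.126 = 0.1119.
Known gains sum to 0.124 − 0.0942 = 0.0298.
g_alb = 0.1119 − 0.0298 = 0.08.

0.08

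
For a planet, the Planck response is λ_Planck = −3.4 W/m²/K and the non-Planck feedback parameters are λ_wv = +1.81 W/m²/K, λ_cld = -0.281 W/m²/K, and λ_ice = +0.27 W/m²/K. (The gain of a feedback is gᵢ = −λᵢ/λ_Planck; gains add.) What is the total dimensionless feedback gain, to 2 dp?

Convert to gains: g_wv = 1.81/3.4 = 0.5324; g_cld = -0.281/3.4 = -0.08265; g_ice = 0.27/3.4 = 0.07941.
Total gain g = 0.52916.

0.53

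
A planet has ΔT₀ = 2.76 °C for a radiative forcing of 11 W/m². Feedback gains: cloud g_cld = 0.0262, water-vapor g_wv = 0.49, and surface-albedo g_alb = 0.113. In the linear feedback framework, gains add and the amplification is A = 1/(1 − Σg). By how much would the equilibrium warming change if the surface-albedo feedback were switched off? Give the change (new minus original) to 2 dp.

-1.74 °C

Original: g = 0.6292, ΔT = 2.76/(1−0.6292) = 7.4434 °C.
Without surface-albedo: g' = 0.5162, ΔT' = 2.76/(1−0.5162) = 5.7048 °C.
Change = 5.7048 − 7.4434 = -1.74 °C.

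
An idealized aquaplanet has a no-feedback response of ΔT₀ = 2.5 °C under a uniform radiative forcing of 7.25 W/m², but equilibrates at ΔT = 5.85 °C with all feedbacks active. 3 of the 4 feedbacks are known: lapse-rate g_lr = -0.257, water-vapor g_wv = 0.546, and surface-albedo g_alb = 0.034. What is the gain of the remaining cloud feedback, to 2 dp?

0.25

Amplification A = ΔT/ΔT₀ = 5.85/2.5 = 2.34.
Total gain g = 1 − 1/A = 1 − 1/2.34 = 0.5726.
Known gains sum to -0.257 + 0.546 + 0.034 = 0.323.
g_cld = 0.5726 − 0.323 = 0.25.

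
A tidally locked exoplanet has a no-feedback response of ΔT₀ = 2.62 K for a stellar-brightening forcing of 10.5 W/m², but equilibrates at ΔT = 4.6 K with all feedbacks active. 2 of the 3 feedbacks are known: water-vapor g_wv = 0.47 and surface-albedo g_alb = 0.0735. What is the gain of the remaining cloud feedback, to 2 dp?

Amplification A = ΔT/ΔT₀ = 4.6/2.62 = 1.756.
Total gain g = 1 − 1/A = 1 − 1/1.756 = 0.4305.
Known gains sum to 0.47 + 0.0735 = 0.5435.
g_cld = 0.4305 − 0.5435 = -0.11.

-0.11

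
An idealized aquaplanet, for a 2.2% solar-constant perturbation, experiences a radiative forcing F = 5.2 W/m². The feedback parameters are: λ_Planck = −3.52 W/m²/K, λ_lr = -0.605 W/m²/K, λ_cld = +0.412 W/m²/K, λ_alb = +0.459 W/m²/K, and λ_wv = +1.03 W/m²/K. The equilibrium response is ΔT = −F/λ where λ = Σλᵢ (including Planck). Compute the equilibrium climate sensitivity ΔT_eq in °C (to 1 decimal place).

2.3 °C

Net feedback parameter λ = (−3.52) + (-0.605) + (+0.412) + (+0.459) + (+1.03) = -2.224 W/m²/K.
ΔT = −F/λ = −5.2/(-2.224) = 2.3 °C.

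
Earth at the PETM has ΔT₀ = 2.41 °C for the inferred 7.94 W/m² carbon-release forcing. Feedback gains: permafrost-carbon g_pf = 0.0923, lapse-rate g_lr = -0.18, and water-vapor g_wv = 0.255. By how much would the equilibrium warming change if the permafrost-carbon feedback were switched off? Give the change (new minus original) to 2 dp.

Original: g = 0.1673, ΔT = 2.41/(1−0.1673) = 2.8942 °C.
Without permafrost-carbon: g' = 0.075, ΔT' = 2.41/(1−0.075) = 2.6054 °C.
Change = 2.6054 − 2.8942 = -0.29 °C.

-0.29 °C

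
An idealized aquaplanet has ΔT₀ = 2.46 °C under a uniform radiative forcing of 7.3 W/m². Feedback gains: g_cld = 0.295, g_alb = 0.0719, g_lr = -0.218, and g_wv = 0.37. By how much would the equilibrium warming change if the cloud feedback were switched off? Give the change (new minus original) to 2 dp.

Original: g = 0.5189, ΔT = 2.46/(1−0.5189) = 5.1133 °C.
Without cloud: g' = 0.2239, ΔT' = 2.46/(1−0.2239) = 3.1697 °C.
Change = 3.1697 − 5.1133 = -1.94 °C.

-1.94 °C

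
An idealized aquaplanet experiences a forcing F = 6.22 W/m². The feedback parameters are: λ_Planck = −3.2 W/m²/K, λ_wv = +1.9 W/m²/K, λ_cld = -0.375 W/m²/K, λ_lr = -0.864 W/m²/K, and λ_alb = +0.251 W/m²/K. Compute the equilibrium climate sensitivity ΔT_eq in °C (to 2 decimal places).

Net feedback parameter λ = (−3.2) + (+1.9) + (-0.375) + (-0.864) + (+0.251) = -2.288 W/m²/K.
ΔT = −F/λ = −6.22/(-2.288) = 2.72 °C.

2.72 °C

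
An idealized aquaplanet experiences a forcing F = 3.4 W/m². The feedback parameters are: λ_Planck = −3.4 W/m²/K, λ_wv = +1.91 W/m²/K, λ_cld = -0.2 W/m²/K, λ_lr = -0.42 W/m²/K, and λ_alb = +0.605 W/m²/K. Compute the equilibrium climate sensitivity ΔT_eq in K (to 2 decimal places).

2.26 K

Net feedback parameter λ = (−3.4) + (+1.91) + (-0.2) + (-0.42) + (+0.605) = -1.505 W/m²/K.
ΔT = −F/λ = −3.4/(-1.505) = 2.26 K.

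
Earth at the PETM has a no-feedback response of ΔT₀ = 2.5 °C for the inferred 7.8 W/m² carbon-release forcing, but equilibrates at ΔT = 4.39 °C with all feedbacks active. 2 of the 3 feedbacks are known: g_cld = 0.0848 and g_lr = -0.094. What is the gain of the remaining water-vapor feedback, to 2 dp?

0.44

Amplification A = ΔT/ΔT₀ = 4.39/2.5 = 1.756.
Total gain g = 1 − 1/A = 1 − 1/1.756 = 0.4305.
Known gains sum to 0.0848 − 0.094 = -0.0092.
g_wv = 0.4305 + 0.0092 = 0.44.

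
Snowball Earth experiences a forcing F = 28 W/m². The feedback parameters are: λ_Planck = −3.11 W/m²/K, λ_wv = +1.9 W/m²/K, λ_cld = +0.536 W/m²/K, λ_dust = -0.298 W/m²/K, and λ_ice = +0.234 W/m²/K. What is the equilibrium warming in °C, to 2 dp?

Net feedback parameter λ = (−3.11) + (+1.9) + (+0.536) + (-0.298) + (+0.234) = -0.738 W/m²/K.
ΔT = −F/λ = −28/(-0.738) = 37.94 °C.

37.94 °C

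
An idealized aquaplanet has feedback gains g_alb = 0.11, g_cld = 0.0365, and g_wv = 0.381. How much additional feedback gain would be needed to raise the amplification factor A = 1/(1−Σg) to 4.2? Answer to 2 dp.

0.23

Current total gain = 0.5275.
Target gain for A = 4.2: g* = 1 − 1/4.2 = 0.7619.
Additional gain needed = 0.7619 − 0.5275 = 0.23.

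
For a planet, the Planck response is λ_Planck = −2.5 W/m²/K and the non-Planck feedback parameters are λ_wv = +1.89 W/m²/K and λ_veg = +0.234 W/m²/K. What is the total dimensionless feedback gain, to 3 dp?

Convert to gains: g_wv = 1.89/2.5 = 0.756; g_veg = 0.234/2.5 = 0.0936.
Total gain g = 0.8496.

0.850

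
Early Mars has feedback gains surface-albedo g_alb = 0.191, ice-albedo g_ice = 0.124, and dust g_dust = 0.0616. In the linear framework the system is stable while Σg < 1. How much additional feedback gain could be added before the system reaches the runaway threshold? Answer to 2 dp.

Current total gain = 0.191 + 0.124 + 0.0616 = 0.3766.
Margin to runaway = 1 − 0.3766 = 0.62.

0.62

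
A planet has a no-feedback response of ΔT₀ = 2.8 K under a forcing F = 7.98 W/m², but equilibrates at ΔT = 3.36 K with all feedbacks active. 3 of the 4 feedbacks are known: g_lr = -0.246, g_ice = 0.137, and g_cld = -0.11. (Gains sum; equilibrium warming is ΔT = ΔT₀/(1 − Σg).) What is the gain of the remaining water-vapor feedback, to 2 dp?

Amplification A = ΔT/ΔT₀ = 3.36/2.8 = 1.2.
Total gain g = 1 − 1/A = 1 − 1/1.2 = 0.1667.
Known gains sum to -0.246 + 0.137 − 0.11 = -0.219.
g_wv = 0.1667 + 0.219 = 0.39.

0.39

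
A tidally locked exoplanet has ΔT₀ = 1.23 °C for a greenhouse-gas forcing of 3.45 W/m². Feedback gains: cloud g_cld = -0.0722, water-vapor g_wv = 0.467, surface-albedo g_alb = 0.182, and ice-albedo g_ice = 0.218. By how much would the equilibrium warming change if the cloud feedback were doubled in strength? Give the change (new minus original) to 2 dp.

Original: g = 0.7948, ΔT = 1.23/(1−0.7948) = 5.9942 °C.
With doubled cloud: g' = 0.7226, ΔT' = 1.23/(1−0.7226) = 4.4340 °C.
Change = 4.4340 − 5.9942 = -1.56 °C.

-1.56 °C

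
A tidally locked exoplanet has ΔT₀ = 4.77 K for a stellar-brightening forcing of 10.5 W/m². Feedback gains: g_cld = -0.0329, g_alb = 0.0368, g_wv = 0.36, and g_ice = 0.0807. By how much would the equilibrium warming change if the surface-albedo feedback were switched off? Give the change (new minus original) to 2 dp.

Original: g = 0.4446, ΔT = 4.77/(1−0.4446) = 8.5884 K.
Without surface-albedo: g' = 0.4078, ΔT' = 4.77/(1−0.4078) = 8.0547 K.
Change = 8.0547 − 8.5884 = -0.53 K.

-0.53 K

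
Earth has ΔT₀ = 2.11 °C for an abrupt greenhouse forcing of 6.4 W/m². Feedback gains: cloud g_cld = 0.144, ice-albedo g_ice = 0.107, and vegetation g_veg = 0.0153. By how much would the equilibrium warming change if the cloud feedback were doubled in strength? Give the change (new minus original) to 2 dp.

0.70 °C

Original: g = 0.2663, ΔT = 2.11/(1−0.2663) = 2.8758 °C.
With doubled cloud: g' = 0.4103, ΔT' = 2.11/(1−0.4103) = 3.5781 °C.
Change = 3.5781 − 2.8758 = 0.70 °C.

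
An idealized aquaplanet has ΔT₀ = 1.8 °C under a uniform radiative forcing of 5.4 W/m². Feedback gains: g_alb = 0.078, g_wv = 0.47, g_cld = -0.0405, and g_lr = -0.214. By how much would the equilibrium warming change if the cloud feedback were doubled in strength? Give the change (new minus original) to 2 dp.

-0.14 °C

Original: g = 0.2935, ΔT = 1.8/(1−0.2935) = 2.5478 °C.
With doubled cloud: g' = 0.253, ΔT' = 1.8/(1−0.253) = 2.4096 °C.
Change = 2.4096 − 2.5478 = -0.14 °C.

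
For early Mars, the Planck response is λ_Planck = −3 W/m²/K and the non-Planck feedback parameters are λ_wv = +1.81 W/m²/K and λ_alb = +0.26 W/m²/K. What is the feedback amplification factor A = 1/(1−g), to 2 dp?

Convert to gains: g_wv = 1.81/3 = 0.6033; g_alb = 0.26/3 = 0.08667.
Total gain g = 0.68997.
A = 1/(1 − 0.68997) = 3.23.

3.23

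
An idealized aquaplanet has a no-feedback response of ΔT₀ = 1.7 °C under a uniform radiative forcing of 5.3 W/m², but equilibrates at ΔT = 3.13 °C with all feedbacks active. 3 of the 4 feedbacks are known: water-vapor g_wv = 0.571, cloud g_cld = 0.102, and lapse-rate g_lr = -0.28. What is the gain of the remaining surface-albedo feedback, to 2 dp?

Amplification A = ΔT/ΔT₀ = 3.13/1.7 = 1.841.
Total gain g = 1 − 1/A = 1 − 1/1.841 = 0.4568.
Known gains sum to 0.571 + 0.102 − 0.28 = 0.393.
g_alb = 0.4568 − 0.393 = 0.06.

0.06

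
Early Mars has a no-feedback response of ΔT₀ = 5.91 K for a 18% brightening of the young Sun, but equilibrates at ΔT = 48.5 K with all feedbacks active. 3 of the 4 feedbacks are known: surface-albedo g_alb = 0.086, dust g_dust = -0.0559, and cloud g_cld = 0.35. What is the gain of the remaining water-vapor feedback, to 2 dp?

0.50

Amplification A = ΔT/ΔT₀ = 48.5/5.91 = 8.206.
Total gain g = 1 − 1/A = 1 − 1/8.206 = 0.8781.
Known gains sum to 0.086 − 0.0559 + 0.35 = 0.3801.
g_wv = 0.8781 − 0.3801 = 0.50.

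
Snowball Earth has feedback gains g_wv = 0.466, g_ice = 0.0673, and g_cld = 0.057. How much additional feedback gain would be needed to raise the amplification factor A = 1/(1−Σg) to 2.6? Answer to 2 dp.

0.03

Current total gain = 0.5903.
Target gain for A = 2.6: g* = 1 − 1/2.6 = 0.6154.
Additional gain needed = 0.6154 − 0.5903 = 0.03.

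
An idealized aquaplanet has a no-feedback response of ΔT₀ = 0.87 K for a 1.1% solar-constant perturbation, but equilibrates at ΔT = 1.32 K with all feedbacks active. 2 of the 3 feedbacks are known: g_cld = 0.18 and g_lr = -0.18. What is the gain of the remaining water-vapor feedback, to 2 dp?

0.34

Amplification A = ΔT/ΔT₀ = 1.32/0.87 = 1.517.
Total gain g = 1 − 1/A = 1 − 1/1.517 = 0.3408.
Known gains sum to 0.18 − 0.18 = 0.
g_wv = 0.3408 − 0 = 0.34.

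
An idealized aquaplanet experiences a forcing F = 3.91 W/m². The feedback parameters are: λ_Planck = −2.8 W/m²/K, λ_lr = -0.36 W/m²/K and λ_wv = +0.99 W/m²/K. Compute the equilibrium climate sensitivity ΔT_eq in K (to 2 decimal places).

1.80 K

Net feedback parameter λ = (−2.8) + (-0.36) + (+0.99) = -2.17 W/m²/K.
ΔT = −F/λ = −3.91/(-2.17) = 1.80 K.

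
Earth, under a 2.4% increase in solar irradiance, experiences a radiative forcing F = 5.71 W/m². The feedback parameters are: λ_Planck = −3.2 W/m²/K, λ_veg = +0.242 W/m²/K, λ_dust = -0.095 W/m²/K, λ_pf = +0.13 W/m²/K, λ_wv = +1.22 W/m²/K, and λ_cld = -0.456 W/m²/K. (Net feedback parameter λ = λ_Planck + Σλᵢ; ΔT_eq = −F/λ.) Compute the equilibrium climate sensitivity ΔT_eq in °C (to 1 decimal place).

2.6 °C

Net feedback parameter λ = (−3.2) + (+0.242) + (-0.095) + (+0.13) + (+1.22) + (-0.456) = -2.159 W/m²/K.
ΔT = −F/λ = −5.71/(-2.159) = 2.6 °C.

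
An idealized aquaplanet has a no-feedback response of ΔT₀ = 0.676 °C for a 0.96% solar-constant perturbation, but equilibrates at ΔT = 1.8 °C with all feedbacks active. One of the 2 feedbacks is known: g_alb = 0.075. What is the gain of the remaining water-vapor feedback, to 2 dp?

Amplification A = ΔT/ΔT₀ = 1.8/0.676 = 2.663.
Total gain g = 1 − 1/A = 1 − 1/2.663 = 0.6245.
The known gain is 0.075.
g_wv = 0.6245 − 0.075 = 0.55.

0.55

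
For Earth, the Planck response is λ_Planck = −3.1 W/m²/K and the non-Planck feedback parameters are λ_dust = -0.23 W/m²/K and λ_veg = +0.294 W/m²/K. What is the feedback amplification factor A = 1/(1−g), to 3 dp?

1.021

Convert to gains: g_dust = -0.23/3.1 = -0.07419; g_veg = 0.294/3.1 = 0.09484.
Total gain g = 0.02065.
A = 1/(1 − 0.02065) = 1.021.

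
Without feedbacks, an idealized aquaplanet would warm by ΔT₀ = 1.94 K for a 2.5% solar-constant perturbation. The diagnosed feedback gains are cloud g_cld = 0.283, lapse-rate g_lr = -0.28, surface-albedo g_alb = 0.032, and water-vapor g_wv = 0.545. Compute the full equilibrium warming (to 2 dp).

Total gain g = 0.283 − 0.28 + 0.032 + 0.545 = 0.58.
Amplification A = 1/(1 − 0.58) = 2.381.
ΔT = 1.94 × 2.381 = 4.62 K.

4.62 K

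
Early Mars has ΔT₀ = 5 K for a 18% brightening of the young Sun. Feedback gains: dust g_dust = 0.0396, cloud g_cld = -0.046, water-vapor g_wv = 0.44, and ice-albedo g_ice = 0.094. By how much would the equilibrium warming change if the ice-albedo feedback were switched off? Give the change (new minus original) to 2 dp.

Original: g = 0.5276, ΔT = 5/(1−0.5276) = 10.5843 K.
Without ice-albedo: g' = 0.4336, ΔT' = 5/(1−0.4336) = 8.8277 K.
Change = 8.8277 − 10.5843 = -1.76 K.

-1.76 K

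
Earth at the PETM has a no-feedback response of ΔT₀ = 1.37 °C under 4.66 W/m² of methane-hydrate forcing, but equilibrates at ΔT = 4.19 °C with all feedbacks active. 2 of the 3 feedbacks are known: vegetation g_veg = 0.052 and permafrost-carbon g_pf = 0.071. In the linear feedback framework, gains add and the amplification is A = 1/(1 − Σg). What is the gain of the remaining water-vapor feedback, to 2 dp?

Amplification A = ΔT/ΔT₀ = 4.19/1.37 = 3.058.
Total gain g = 1 − 1/A = 1 − 1/3.058 = 0.673.
Known gains sum to 0.052 + 0.071 = 0.123.
g_wv = 0.673 − 0.123 = 0.55.

0.55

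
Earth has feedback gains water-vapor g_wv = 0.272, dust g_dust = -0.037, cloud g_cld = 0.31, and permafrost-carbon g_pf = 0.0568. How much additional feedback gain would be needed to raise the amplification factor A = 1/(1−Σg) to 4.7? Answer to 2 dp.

Current total gain = 0.6018.
Target gain for A = 4.7: g* = 1 − 1/4.7 = 0.7872.
Additional gain needed = 0.7872 − 0.6018 = 0.19.

0.19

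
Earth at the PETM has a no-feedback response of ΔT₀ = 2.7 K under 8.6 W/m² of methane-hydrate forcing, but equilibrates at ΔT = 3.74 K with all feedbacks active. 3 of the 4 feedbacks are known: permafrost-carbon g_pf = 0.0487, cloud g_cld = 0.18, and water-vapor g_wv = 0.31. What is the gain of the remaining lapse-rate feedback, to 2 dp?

-0.26

Amplification A = ΔT/ΔT₀ = 3.74/2.7 = 1.385.
Total gain g = 1 − 1/A = 1 − 1/1.385 = 0.278.
Known gains sum to 0.0487 + 0.18 + 0.31 = 0.5387.
g_lr = 0.278 − 0.5387 = -0.26.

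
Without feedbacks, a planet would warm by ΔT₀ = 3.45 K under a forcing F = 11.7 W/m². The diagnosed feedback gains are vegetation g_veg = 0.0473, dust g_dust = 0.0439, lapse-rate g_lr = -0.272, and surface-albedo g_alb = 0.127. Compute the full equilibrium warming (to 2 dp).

Total gain g = 0.0473 + 0.0439 − 0.272 + 0.127 = -0.0538.
Amplification A = 1/(1 + 0.0538) = 0.9489.
ΔT = 3.45 × 0.9489 = 3.27 K.

3.27 K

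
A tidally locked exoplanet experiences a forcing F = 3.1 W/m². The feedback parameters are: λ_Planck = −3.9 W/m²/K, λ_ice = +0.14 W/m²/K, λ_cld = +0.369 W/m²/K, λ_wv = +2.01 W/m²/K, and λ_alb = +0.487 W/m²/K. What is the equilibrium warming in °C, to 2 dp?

Net feedback parameter λ = (−3.9) + (+0.14) + (+0.369) + (+2.01) + (+0.487) = -0.894 W/m²/K.
ΔT = −F/λ = −3.1/(-0.894) = 3.47 °C.

3.47 °C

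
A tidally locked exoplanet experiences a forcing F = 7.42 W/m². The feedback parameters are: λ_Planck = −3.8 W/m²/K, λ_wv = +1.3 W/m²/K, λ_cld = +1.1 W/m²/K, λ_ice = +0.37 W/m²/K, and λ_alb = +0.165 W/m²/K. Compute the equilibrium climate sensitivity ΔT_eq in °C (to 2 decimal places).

8.58 °C

Net feedback parameter λ = (−3.8) + (+1.3) + (+1.1) + (+0.37) + (+0.165) = -0.865 W/m²/K.
ΔT = −F/λ = −7.42/(-0.865) = 8.58 °C.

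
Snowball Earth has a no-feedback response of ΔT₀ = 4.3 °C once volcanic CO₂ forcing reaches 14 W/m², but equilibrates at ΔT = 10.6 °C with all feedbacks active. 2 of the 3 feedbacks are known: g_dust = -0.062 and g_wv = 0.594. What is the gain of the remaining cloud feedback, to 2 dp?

Amplification A = ΔT/ΔT₀ = 10.6/4.3 = 2.465.
Total gain g = 1 − 1/A = 1 − 1/2.465 = 0.5943.
Known gains sum to -0.062 + 0.594 = 0.532.
g_cld = 0.5943 − 0.532 = 0.06.

0.06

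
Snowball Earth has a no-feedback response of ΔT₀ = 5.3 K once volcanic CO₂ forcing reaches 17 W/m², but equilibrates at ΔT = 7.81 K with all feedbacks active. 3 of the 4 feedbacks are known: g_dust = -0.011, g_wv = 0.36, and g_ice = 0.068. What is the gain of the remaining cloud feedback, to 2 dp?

-0.10

Amplification A = ΔT/ΔT₀ = 7.81/5.3 = 1.474.
Total gain g = 1 − 1/A = 1 − 1/1.474 = 0.3216.
Known gains sum to -0.011 + 0.36 + 0.068 = 0.417.
g_cld = 0.3216 − 0.417 = -0.10.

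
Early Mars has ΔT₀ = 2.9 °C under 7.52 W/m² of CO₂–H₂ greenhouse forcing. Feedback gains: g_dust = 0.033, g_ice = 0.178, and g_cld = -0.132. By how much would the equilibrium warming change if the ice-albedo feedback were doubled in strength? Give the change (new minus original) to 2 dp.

0.75 °C

Original: g = 0.079, ΔT = 2.9/(1−0.079) = 3.1488 °C.
With doubled ice-albedo: g' = 0.257, ΔT' = 2.9/(1−0.257) = 3.9031 °C.
Change = 3.9031 − 3.1488 = 0.75 °C.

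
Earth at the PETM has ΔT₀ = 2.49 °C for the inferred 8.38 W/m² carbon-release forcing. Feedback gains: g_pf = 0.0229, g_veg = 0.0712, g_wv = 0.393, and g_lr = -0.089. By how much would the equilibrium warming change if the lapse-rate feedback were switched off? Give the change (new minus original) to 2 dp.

0.72 °C

Original: g = 0.3981, ΔT = 2.49/(1−0.3981) = 4.1369 °C.
Without lapse-rate: g' = 0.4871, ΔT' = 2.49/(1−0.4871) = 4.8547 °C.
Change = 4.8547 − 4.1369 = 0.72 °C.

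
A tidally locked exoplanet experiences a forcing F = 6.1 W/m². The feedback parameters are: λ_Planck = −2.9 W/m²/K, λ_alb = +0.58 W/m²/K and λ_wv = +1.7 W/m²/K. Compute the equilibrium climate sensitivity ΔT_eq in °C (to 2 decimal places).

Net feedback parameter λ = (−2.9) + (+0.58) + (+1.7) = -0.62 W/m²/K.
ΔT = −F/λ = −6.1/(-0.62) = 9.84 °C.

9.84 °C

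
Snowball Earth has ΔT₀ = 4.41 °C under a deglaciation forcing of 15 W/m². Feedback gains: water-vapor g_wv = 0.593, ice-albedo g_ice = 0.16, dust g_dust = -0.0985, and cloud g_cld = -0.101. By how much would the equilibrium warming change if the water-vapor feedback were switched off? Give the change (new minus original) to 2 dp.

-5.63 °C

Original: g = 0.5535, ΔT = 4.41/(1−0.5535) = 9.8768 °C.
Without water-vapor: g' = -0.0395, ΔT' = 4.41/(1+0.0395) = 4.2424 °C.
Change = 4.2424 − 9.8768 = -5.63 °C.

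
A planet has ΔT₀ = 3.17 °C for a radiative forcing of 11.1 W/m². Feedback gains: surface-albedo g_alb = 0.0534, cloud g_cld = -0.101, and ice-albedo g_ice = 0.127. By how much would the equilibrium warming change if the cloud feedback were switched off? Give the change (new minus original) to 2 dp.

0.42 °C

Original: g = 0.0794, ΔT = 3.17/(1−0.0794) = 3.4434 °C.
Without cloud: g' = 0.1804, ΔT' = 3.17/(1−0.1804) = 3.8677 °C.
Change = 3.8677 − 3.4434 = 0.42 °C.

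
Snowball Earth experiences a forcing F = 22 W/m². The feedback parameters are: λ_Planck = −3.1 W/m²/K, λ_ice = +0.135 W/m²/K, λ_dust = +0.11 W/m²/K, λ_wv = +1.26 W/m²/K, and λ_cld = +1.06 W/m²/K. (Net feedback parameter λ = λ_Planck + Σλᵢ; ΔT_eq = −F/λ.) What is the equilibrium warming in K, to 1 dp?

41.1 K

Net feedback parameter λ = (−3.1) + (+0.135) + (+0.11) + (+1.26) + (+1.06) = -0.535 W/m²/K.
ΔT = −F/λ = −22/(-0.535) = 41.1 K.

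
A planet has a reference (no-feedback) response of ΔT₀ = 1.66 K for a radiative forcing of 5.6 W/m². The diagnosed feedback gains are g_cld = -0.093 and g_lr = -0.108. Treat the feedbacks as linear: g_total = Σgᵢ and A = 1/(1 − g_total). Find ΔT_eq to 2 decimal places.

1.38 K

Total gain g = -0.093 − 0.108 = -0.201.
Amplification A = 1/(1 + 0.201) = 0.8326.
ΔT = 1.66 × 0.8326 = 1.38 K.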